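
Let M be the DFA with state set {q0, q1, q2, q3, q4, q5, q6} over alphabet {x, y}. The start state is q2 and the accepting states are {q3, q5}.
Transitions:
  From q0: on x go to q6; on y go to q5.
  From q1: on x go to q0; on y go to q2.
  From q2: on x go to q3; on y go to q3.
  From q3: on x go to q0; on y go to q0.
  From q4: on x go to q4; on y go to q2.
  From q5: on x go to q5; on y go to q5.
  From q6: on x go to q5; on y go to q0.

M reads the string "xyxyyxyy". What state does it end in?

q5

q2 --x--> q3
q3 --y--> q0
q0 --x--> q6
q6 --y--> q0
q0 --y--> q5
q5 --x--> q5
q5 --y--> q5
q5 --y--> q5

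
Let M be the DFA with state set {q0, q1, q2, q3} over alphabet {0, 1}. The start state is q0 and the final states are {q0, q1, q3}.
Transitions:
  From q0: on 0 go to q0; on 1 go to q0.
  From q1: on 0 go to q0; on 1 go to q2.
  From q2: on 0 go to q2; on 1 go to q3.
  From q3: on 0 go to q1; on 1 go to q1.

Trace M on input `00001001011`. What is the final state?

q0 --0--> q0
q0 --0--> q0
q0 --0--> q0
q0 --0--> q0
q0 --1--> q0
q0 --0--> q0
q0 --0--> q0
q0 --1--> q0
q0 --0--> q0
q0 --1--> q0
q0 --1--> q0

q0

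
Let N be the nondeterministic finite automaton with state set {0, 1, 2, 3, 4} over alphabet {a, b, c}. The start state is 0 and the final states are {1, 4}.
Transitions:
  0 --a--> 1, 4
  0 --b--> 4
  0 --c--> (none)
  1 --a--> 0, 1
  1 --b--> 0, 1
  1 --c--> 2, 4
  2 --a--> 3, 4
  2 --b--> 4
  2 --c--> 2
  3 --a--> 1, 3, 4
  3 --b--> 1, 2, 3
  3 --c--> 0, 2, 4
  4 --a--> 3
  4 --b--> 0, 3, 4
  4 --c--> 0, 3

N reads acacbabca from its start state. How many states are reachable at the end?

3

Start: {0}
read a: {1, 4}
read c: {0, 2, 3, 4}
read a: {1, 3, 4}
read c: {0, 2, 3, 4}
read b: {0, 1, 2, 3, 4}
read a: {0, 1, 3, 4}
read b: {0, 1, 2, 3, 4}
read c: {0, 2, 3, 4}
read a: {1, 3, 4}
Final reachable set {1, 3, 4} has 3 states.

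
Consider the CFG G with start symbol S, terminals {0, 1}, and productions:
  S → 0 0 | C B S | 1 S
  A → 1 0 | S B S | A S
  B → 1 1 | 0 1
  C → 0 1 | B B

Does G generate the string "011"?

no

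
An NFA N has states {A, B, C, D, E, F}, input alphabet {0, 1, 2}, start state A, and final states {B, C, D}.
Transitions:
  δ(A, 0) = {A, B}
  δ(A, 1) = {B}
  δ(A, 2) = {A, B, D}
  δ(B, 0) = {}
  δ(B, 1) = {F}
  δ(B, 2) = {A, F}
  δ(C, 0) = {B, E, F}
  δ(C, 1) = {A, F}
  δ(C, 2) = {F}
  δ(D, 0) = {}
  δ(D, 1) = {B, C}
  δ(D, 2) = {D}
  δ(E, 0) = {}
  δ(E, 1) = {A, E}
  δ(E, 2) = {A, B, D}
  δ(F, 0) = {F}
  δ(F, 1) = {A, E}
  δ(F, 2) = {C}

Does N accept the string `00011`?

Start: {A}
read 0: {A, B}
read 0: {A, B}
read 0: {A, B}
read 1: {B, F}
read 1: {A, E, F}
Reachable ∩ accepting = {} — empty.

rejected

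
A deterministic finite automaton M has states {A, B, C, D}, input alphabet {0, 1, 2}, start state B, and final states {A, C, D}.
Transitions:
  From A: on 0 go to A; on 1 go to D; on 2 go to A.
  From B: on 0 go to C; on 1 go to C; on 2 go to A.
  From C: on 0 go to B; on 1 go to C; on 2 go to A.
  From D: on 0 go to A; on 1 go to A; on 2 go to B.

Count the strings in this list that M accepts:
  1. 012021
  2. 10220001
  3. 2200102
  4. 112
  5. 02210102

012021: accepted
10220001: accepted
2200102: accepted
112: accepted
02210102: accepted

5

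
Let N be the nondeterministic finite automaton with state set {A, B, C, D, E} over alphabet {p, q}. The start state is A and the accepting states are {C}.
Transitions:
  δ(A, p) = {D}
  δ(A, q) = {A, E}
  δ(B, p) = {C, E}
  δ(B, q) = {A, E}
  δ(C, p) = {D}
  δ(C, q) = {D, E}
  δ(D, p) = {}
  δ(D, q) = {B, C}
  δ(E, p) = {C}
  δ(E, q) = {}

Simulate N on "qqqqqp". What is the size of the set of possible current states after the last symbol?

Start: {A}
read q: {A, E}
read q: {A, E}
read q: {A, E}
read q: {A, E}
read q: {A, E}
read p: {C, D}
Final reachable set {C, D} has 2 states.

2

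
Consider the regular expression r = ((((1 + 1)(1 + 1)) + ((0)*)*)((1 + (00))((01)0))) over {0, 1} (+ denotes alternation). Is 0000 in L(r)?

no

No split of 0000 into u·v has (((1+1)(1+1))+((0)*)*) matching u and ((1+(00))((01)0)) matching v.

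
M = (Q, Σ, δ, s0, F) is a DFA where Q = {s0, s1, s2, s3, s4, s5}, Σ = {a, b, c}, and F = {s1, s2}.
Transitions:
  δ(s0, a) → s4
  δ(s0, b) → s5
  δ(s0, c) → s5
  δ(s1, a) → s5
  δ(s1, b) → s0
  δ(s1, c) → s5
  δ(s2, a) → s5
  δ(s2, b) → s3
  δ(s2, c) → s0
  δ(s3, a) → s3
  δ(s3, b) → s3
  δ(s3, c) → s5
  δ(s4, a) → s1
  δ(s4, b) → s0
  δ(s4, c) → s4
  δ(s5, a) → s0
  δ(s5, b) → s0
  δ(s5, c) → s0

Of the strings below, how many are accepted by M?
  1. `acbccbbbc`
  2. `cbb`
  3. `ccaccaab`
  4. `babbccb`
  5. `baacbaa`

`acbccbbbc`: rejected
`cbb`: rejected
`ccaccaab`: rejected
`babbccb`: rejected
`baacbaa`: accepted

1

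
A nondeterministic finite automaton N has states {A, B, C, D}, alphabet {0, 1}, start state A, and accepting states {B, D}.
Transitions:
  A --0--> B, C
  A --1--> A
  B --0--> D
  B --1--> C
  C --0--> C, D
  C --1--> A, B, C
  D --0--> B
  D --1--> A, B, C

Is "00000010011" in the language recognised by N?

accepted

Start: {A}
read 0: {B, C}
read 0: {C, D}
read 0: {B, C, D}
read 0: {B, C, D}
read 0: {B, C, D}
read 0: {B, C, D}
read 1: {A, B, C}
read 0: {B, C, D}
read 0: {B, C, D}
read 1: {A, B, C}
read 1: {A, B, C}
Reachable ∩ accepting = {B} — nonempty.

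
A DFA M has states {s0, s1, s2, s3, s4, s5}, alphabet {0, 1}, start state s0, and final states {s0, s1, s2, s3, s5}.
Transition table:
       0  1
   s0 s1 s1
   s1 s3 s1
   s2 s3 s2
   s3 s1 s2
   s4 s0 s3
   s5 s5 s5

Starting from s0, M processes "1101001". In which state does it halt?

s0 --1--> s1
s1 --1--> s1
s1 --0--> s3
s3 --1--> s2
s2 --0--> s3
s3 --0--> s1
s1 --1--> s1

s1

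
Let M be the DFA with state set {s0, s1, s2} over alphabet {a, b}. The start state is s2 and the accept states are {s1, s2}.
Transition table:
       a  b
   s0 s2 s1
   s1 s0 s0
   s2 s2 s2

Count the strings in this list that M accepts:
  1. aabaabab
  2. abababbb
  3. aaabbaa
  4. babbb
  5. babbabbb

aabaabab: accepted
abababbb: accepted
aaabbaa: accepted
babbb: accepted
babbabbb: accepted

5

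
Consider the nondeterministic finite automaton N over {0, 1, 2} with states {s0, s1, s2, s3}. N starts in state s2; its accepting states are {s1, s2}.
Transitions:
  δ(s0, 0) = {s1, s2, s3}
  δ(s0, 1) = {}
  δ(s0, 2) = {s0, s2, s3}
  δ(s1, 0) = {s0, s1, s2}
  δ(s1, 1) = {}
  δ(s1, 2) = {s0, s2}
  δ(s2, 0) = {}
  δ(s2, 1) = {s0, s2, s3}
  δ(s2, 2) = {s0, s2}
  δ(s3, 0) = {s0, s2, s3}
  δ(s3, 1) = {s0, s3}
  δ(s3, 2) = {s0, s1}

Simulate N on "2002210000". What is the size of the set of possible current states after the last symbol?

Start: {s2}
read 2: {s0, s2}
read 0: {s1, s2, s3}
read 0: {s0, s1, s2, s3}
read 2: {s0, s1, s2, s3}
read 2: {s0, s1, s2, s3}
read 1: {s0, s2, s3}
read 0: {s0, s1, s2, s3}
read 0: {s0, s1, s2, s3}
read 0: {s0, s1, s2, s3}
read 0: {s0, s1, s2, s3}
Final reachable set {s0, s1, s2, s3} has 4 states.

4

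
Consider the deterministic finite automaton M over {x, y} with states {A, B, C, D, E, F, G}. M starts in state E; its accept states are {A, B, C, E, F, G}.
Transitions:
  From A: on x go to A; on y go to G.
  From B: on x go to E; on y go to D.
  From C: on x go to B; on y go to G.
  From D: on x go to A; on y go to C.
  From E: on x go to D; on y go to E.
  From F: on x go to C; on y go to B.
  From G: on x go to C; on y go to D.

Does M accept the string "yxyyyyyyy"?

accepted

E --y--> E
E --x--> D
D --y--> C
C --y--> G
G --y--> D
D --y--> C
C --y--> G
G --y--> D
D --y--> C
End in state C, which is an accepting state.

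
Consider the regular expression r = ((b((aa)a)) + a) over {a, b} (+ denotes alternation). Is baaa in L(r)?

The left alternative (b((aa)a)) matches baaa.

yes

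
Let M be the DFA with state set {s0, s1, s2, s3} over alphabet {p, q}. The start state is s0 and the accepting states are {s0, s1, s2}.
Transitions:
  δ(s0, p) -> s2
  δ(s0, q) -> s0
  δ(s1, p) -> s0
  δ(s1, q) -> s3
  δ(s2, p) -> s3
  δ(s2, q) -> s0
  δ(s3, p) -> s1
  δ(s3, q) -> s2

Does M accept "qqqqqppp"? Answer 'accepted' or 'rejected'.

accepted

s0 --q--> s0
s0 --q--> s0
s0 --q--> s0
s0 --q--> s0
s0 --q--> s0
s0 --p--> s2
s2 --p--> s3
s3 --p--> s1
End in state s1, which is an accepting state.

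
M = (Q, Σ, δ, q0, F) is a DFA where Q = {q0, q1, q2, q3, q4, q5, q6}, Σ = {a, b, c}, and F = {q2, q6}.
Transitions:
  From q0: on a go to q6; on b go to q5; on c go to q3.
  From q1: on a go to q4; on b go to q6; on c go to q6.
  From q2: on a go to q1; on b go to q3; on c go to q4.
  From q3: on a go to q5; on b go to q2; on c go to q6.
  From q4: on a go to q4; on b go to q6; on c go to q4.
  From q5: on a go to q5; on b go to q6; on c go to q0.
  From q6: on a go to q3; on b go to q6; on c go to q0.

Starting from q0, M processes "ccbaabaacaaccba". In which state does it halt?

q5

q0 --c--> q3
q3 --c--> q6
q6 --b--> q6
q6 --a--> q3
q3 --a--> q5
q5 --b--> q6
q6 --a--> q3
q3 --a--> q5
q5 --c--> q0
q0 --a--> q6
q6 --a--> q3
q3 --c--> q6
q6 --c--> q0
q0 --b--> q5
q5 --a--> q5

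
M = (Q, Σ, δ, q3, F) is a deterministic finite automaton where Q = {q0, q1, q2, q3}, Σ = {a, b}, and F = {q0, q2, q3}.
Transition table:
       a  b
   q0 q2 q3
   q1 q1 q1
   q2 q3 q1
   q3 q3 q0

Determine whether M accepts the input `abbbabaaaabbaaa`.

q3 --a--> q3
q3 --b--> q0
q0 --b--> q3
q3 --b--> q0
q0 --a--> q2
q2 --b--> q1
q1 --a--> q1
q1 --a--> q1
q1 --a--> q1
q1 --a--> q1
q1 --b--> q1
q1 --b--> q1
q1 --a--> q1
q1 --a--> q1
q1 --a--> q1
End in state q1, which is not an accepting state.

rejected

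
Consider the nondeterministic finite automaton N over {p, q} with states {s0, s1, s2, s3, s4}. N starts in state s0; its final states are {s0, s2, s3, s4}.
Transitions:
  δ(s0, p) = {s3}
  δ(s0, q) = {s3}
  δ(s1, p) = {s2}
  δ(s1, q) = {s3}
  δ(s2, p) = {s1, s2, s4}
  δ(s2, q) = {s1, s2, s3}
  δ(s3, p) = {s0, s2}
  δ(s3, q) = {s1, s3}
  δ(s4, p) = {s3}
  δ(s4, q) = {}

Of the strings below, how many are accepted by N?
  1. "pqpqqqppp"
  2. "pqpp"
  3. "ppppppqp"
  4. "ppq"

"pqpqqqppp": accepted
"pqpp": accepted
"ppppppqp": accepted
"ppq": accepted

4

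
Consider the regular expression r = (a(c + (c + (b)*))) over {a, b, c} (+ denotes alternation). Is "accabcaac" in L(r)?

no

No split of accabcaac into u·v has a matching u and (c+(c+(b)*)) matching v.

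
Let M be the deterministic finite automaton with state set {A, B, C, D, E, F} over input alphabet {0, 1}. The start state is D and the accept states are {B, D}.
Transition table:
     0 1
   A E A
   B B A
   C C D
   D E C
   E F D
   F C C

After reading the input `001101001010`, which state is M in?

D --0--> E
E --0--> F
F --1--> C
C --1--> D
D --0--> E
E --1--> D
D --0--> E
E --0--> F
F --1--> C
C --0--> C
C --1--> D
D --0--> E

E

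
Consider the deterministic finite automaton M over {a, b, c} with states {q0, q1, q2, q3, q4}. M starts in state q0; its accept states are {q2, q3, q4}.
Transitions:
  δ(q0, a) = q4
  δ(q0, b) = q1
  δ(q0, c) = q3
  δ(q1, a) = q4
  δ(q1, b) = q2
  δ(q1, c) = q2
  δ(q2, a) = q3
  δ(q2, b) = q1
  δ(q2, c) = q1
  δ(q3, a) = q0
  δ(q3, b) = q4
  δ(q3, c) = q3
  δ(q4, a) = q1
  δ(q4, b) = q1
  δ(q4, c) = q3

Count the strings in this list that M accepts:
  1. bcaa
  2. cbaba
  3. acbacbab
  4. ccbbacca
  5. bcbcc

bcaa: rejected
cbaba: accepted
acbacbab: rejected
ccbbacca: rejected
bcbcc: rejected

1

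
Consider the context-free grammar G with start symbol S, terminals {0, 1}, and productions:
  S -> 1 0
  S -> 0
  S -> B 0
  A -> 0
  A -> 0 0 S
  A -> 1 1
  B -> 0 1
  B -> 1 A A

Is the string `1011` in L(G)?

no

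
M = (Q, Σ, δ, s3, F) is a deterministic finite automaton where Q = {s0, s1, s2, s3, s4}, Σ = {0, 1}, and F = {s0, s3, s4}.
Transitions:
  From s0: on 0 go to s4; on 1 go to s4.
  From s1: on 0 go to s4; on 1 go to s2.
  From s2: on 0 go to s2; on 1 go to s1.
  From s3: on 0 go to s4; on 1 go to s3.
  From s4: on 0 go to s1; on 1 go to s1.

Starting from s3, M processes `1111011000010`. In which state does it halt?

s4

s3 --1--> s3
s3 --1--> s3
s3 --1--> s3
s3 --1--> s3
s3 --0--> s4
s4 --1--> s1
s1 --1--> s2
s2 --0--> s2
s2 --0--> s2
s2 --0--> s2
s2 --0--> s2
s2 --1--> s1
s1 --0--> s4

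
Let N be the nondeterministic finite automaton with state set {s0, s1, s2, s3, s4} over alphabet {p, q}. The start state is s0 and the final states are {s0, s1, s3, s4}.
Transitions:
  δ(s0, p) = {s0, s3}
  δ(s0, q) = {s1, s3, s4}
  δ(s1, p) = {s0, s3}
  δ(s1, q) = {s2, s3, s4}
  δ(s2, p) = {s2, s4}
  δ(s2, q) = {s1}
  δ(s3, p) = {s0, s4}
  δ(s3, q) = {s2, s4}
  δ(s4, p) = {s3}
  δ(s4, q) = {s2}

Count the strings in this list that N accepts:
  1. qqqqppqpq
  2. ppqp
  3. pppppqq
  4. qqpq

qqqqppqpq: accepted
ppqp: accepted
pppppqq: accepted
qqpq: accepted

4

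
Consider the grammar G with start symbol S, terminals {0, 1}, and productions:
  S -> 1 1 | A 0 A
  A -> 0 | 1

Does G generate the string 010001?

no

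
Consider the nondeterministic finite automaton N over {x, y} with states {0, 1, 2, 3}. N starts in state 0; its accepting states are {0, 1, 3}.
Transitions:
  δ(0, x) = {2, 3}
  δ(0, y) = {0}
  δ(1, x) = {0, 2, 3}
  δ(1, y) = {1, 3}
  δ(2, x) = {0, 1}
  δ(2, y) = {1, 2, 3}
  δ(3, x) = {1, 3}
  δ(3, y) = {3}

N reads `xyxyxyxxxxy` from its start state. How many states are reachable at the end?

Start: {0}
read x: {2, 3}
read y: {1, 2, 3}
read x: {0, 1, 2, 3}
read y: {0, 1, 2, 3}
read x: {0, 1, 2, 3}
read y: {0, 1, 2, 3}
read x: {0, 1, 2, 3}
read x: {0, 1, 2, 3}
read x: {0, 1, 2, 3}
read x: {0, 1, 2, 3}
read y: {0, 1, 2, 3}
Final reachable set {0, 1, 2, 3} has 4 states.

4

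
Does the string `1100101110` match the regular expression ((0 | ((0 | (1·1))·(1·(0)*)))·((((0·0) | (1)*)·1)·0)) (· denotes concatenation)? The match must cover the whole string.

No split of 1100101110 into u·v has (0|((0|(1·1))·(1·(0)*))) matching u and ((((0·0)|(1)*)·1)·0) matching v.

no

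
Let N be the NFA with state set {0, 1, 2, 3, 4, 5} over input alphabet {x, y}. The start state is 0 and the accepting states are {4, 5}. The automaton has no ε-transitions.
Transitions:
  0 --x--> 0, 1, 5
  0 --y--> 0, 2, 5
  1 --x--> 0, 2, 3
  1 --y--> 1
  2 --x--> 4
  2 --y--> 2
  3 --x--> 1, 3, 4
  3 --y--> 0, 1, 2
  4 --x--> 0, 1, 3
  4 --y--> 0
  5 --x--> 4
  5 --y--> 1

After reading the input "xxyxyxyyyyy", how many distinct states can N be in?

Start: {0}
read x: {0, 1, 5}
read x: {0, 1, 2, 3, 4, 5}
read y: {0, 1, 2, 5}
read x: {0, 1, 2, 3, 4, 5}
read y: {0, 1, 2, 5}
read x: {0, 1, 2, 3, 4, 5}
read y: {0, 1, 2, 5}
read y: {0, 1, 2, 5}
read y: {0, 1, 2, 5}
read y: {0, 1, 2, 5}
read y: {0, 1, 2, 5}
Final reachable set {0, 1, 2, 5} has 4 states.

4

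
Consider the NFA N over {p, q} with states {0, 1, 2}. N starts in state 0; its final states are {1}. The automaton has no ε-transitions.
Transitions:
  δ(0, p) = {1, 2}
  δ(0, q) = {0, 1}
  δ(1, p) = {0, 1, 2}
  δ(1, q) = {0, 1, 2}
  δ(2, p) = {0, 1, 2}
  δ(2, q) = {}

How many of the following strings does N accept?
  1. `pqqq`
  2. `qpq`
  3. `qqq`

3

`pqqq`: accepted
`qpq`: accepted
`qqq`: accepted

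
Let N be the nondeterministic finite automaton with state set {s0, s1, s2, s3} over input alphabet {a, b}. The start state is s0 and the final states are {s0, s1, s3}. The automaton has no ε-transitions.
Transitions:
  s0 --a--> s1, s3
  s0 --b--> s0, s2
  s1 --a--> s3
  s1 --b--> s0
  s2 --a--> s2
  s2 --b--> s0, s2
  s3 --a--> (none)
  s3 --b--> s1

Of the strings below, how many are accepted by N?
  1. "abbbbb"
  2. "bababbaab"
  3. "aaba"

"abbbbb": accepted
"bababbaab": accepted
"aaba": accepted

3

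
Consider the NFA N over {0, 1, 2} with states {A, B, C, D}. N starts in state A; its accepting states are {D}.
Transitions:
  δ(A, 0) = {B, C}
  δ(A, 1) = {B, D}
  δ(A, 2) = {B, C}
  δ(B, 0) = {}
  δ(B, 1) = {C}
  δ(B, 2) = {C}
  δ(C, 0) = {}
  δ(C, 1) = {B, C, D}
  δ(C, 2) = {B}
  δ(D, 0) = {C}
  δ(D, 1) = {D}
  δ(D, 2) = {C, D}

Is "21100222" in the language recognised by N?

rejected

Start: {A}
read 2: {B, C}
read 1: {B, C, D}
read 1: {B, C, D}
read 0: {C}
read 0: {}
The reachable set is empty and stays empty for the remaining 3 symbols.
Reachable ∩ accepting = {} — empty.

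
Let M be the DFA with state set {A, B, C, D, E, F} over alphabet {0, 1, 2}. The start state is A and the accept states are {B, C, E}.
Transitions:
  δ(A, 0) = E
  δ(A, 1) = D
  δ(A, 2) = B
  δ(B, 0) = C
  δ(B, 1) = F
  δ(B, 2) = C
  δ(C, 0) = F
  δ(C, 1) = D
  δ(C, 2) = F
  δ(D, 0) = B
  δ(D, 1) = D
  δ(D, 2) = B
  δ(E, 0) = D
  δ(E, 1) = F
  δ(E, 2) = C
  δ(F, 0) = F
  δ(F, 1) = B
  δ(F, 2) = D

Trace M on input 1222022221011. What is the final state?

D

A --1--> D
D --2--> B
B --2--> C
C --2--> F
F --0--> F
F --2--> D
D --2--> B
B --2--> C
C --2--> F
F --1--> B
B --0--> C
C --1--> D
D --1--> D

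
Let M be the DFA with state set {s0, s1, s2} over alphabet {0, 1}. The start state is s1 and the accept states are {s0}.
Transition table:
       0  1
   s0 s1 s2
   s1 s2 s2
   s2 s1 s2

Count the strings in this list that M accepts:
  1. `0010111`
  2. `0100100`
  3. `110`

0

`0010111`: rejected
`0100100`: rejected
`110`: rejected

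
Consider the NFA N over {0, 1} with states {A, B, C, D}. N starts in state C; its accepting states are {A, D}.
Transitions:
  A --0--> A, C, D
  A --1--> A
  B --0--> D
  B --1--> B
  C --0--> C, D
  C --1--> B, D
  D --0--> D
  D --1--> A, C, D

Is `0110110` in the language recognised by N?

Start: {C}
read 0: {C, D}
read 1: {A, B, C, D}
read 1: {A, B, C, D}
read 0: {A, C, D}
read 1: {A, B, C, D}
read 1: {A, B, C, D}
read 0: {A, C, D}
Reachable ∩ accepting = {A, D} — nonempty.

accepted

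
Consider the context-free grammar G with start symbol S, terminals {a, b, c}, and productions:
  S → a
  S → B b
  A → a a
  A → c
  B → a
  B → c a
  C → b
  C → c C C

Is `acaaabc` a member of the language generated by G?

no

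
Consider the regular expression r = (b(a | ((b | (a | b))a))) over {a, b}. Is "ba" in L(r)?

yes

Split as b·a: b matches b and (a|((b|(a|b))a)) matches a.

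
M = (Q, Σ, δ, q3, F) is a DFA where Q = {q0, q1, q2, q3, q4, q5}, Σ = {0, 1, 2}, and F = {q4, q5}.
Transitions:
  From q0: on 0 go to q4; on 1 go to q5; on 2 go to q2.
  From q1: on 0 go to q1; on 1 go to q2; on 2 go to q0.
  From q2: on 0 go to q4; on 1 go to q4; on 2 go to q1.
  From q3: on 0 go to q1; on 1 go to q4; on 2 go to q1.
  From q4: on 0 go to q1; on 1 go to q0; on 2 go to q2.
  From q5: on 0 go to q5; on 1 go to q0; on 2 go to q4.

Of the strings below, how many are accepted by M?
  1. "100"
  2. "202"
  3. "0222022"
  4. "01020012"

"100": rejected
"202": rejected
"0222022": rejected
"01020012": rejected

0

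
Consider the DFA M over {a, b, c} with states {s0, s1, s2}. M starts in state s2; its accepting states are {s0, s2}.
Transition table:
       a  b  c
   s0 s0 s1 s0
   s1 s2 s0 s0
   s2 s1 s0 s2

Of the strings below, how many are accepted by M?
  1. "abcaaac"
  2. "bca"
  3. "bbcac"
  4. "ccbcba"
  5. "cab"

5

"abcaaac": accepted
"bca": accepted
"bbcac": accepted
"ccbcba": accepted
"cab": accepted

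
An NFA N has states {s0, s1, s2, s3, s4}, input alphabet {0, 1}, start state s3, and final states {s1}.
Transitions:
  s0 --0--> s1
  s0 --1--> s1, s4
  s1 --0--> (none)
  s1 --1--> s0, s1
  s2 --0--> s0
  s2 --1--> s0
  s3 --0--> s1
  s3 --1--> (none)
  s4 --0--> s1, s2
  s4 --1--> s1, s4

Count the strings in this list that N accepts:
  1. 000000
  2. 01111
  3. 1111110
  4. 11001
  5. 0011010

000000: rejected
01111: accepted
1111110: rejected
11001: rejected
0011010: rejected

1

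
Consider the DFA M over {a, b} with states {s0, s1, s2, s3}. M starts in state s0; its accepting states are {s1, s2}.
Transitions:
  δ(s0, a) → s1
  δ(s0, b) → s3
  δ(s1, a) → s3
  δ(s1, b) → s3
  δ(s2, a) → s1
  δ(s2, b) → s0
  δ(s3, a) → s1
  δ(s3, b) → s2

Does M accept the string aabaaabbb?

rejected

s0 --a--> s1
s1 --a--> s3
s3 --b--> s2
s2 --a--> s1
s1 --a--> s3
s3 --a--> s1
s1 --b--> s3
s3 --b--> s2
s2 --b--> s0
End in state s0, which is not an accepting state.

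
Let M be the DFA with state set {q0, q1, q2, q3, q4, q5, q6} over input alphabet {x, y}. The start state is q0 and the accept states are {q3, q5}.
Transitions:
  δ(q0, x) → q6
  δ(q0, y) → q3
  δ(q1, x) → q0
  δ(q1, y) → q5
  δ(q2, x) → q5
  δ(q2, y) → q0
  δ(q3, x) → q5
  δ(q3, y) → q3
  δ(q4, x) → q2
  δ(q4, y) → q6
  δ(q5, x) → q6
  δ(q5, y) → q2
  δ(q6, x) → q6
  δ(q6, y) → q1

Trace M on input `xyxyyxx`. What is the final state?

q0 --x--> q6
q6 --y--> q1
q1 --x--> q0
q0 --y--> q3
q3 --y--> q3
q3 --x--> q5
q5 --x--> q6

q6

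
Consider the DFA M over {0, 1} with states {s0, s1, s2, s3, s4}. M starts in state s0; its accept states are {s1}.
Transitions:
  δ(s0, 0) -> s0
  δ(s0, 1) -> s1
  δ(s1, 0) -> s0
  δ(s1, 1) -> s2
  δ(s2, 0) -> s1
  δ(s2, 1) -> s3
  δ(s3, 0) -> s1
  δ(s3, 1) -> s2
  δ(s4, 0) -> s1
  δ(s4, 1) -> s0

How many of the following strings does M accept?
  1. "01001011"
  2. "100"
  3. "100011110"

1

"01001011": rejected
"100": rejected
"100011110": accepted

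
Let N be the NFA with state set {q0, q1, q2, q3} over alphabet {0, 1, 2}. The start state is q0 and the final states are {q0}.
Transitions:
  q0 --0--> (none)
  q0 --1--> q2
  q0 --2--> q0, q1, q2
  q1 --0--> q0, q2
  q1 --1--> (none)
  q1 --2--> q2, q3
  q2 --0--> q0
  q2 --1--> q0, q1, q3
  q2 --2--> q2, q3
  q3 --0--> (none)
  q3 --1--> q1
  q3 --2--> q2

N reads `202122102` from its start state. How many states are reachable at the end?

Start: {q0}
read 2: {q0, q1, q2}
read 0: {q0, q2}
read 2: {q0, q1, q2, q3}
read 1: {q0, q1, q2, q3}
read 2: {q0, q1, q2, q3}
read 2: {q0, q1, q2, q3}
read 1: {q0, q1, q2, q3}
read 0: {q0, q2}
read 2: {q0, q1, q2, q3}
Final reachable set {q0, q1, q2, q3} has 4 states.

4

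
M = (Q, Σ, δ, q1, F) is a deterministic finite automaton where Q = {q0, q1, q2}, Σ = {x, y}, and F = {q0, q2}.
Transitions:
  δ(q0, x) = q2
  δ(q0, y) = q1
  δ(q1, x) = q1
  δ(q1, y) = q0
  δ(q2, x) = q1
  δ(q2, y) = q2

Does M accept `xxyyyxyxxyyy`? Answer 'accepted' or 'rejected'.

q1 --x--> q1
q1 --x--> q1
q1 --y--> q0
q0 --y--> q1
q1 --y--> q0
q0 --x--> q2
q2 --y--> q2
q2 --x--> q1
q1 --x--> q1
q1 --y--> q0
q0 --y--> q1
q1 --y--> q0
End in state q0, which is an accepting state.

accepted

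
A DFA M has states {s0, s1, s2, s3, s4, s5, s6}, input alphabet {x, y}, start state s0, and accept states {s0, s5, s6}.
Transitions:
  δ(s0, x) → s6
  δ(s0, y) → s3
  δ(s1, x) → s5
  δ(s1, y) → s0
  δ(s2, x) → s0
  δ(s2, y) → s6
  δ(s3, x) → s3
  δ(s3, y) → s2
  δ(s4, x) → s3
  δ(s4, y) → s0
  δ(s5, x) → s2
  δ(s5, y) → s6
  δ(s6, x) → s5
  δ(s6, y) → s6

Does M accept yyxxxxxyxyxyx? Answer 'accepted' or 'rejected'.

rejected

s0 --y--> s3
s3 --y--> s2
s2 --x--> s0
s0 --x--> s6
s6 --x--> s5
s5 --x--> s2
s2 --x--> s0
s0 --y--> s3
s3 --x--> s3
s3 --y--> s2
s2 --x--> s0
s0 --y--> s3
s3 --x--> s3
End in state s3, which is not an accepting state.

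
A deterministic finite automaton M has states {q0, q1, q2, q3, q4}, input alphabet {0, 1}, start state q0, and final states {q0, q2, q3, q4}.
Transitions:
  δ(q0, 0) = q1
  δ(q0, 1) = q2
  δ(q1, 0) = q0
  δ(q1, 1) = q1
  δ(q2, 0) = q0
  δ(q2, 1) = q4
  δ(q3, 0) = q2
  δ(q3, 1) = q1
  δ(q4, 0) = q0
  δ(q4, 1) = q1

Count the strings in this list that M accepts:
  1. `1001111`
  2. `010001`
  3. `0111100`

`1001111`: rejected
`010001`: accepted
`0111100`: rejected

1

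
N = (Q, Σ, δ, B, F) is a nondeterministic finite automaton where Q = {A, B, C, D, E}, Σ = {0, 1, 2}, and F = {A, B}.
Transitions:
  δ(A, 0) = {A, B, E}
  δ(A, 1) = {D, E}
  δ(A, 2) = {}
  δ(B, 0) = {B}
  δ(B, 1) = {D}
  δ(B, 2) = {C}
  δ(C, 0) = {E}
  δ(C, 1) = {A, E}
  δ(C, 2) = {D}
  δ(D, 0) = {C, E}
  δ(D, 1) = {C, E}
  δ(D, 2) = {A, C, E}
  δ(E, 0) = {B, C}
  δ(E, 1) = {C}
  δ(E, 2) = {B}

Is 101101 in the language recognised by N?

accepted

Start: {B}
read 1: {D}
read 0: {C, E}
read 1: {A, C, E}
read 1: {A, C, D, E}
read 0: {A, B, C, E}
read 1: {A, C, D, E}
Reachable ∩ accepting = {A} — nonempty.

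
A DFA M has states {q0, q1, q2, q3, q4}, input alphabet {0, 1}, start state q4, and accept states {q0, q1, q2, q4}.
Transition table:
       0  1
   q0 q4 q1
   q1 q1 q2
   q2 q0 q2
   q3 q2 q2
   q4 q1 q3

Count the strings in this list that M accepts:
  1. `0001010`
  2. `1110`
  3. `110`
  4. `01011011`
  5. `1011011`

`0001010`: accepted
`1110`: accepted
`110`: accepted
`01011011`: accepted
`1011011`: accepted

5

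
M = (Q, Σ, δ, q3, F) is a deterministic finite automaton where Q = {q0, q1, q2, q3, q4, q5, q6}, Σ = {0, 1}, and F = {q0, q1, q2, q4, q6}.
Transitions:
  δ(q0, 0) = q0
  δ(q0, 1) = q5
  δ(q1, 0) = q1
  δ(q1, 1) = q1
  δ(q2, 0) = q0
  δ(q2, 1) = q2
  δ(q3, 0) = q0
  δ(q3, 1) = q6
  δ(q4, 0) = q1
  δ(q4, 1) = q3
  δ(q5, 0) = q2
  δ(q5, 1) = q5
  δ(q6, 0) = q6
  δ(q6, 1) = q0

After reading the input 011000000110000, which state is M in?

q3 --0--> q0
q0 --1--> q5
q5 --1--> q5
q5 --0--> q2
q2 --0--> q0
q0 --0--> q0
q0 --0--> q0
q0 --0--> q0
q0 --0--> q0
q0 --1--> q5
q5 --1--> q5
q5 --0--> q2
q2 --0--> q0
q0 --0--> q0
q0 --0--> q0

q0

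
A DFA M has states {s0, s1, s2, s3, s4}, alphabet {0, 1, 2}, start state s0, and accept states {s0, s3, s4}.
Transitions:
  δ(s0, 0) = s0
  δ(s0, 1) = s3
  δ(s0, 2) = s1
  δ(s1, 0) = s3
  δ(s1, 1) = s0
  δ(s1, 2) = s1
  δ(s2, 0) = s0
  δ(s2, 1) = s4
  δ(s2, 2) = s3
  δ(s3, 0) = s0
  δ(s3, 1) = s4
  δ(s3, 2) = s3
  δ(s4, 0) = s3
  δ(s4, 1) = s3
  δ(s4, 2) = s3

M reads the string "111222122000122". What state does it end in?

s0 --1--> s3
s3 --1--> s4
s4 --1--> s3
s3 --2--> s3
s3 --2--> s3
s3 --2--> s3
s3 --1--> s4
s4 --2--> s3
s3 --2--> s3
s3 --0--> s0
s0 --0--> s0
s0 --0--> s0
s0 --1--> s3
s3 --2--> s3
s3 --2--> s3

s3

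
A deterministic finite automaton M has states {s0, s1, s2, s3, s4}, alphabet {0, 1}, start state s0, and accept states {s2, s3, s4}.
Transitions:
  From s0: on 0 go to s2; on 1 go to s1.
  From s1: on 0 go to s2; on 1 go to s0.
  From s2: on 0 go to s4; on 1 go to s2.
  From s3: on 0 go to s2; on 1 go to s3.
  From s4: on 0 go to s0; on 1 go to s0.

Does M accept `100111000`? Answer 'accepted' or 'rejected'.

s0 --1--> s1
s1 --0--> s2
s2 --0--> s4
s4 --1--> s0
s0 --1--> s1
s1 --1--> s0
s0 --0--> s2
s2 --0--> s4
s4 --0--> s0
End in state s0, which is not an accepting state.

rejected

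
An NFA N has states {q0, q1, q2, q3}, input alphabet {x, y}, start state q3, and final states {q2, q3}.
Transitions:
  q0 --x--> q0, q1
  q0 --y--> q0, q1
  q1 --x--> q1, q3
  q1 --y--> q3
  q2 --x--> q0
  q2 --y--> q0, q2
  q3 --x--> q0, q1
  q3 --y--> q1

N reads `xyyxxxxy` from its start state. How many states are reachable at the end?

3

Start: {q3}
read x: {q0, q1}
read y: {q0, q1, q3}
read y: {q0, q1, q3}
read x: {q0, q1, q3}
read x: {q0, q1, q3}
read x: {q0, q1, q3}
read x: {q0, q1, q3}
read y: {q0, q1, q3}
Final reachable set {q0, q1, q3} has 3 states.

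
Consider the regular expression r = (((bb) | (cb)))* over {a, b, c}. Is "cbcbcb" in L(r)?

Split into 3 pieces cb · cb · cb; each matches ((bb)|(cb)).

yes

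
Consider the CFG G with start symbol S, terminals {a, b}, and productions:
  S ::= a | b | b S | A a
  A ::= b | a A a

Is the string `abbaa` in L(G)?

no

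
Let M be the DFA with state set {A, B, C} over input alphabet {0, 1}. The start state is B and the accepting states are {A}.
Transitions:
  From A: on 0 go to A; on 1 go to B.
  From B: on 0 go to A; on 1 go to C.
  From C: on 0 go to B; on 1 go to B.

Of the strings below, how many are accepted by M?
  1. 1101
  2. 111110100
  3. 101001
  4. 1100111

1

1101: rejected
111110100: accepted
101001: rejected
1100111: rejected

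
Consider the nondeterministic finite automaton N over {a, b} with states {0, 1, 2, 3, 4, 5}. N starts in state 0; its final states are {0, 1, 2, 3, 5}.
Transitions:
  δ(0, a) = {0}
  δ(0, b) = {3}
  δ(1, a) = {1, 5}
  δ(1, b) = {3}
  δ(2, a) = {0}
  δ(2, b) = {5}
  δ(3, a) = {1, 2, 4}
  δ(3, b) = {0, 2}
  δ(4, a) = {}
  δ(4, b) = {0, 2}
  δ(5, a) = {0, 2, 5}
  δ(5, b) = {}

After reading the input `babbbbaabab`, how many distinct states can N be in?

Start: {0}
read b: {3}
read a: {1, 2, 4}
read b: {0, 2, 3, 5}
read b: {0, 2, 3, 5}
read b: {0, 2, 3, 5}
read b: {0, 2, 3, 5}
read a: {0, 1, 2, 4, 5}
read a: {0, 1, 2, 5}
read b: {3, 5}
read a: {0, 1, 2, 4, 5}
read b: {0, 2, 3, 5}
Final reachable set {0, 2, 3, 5} has 4 states.

4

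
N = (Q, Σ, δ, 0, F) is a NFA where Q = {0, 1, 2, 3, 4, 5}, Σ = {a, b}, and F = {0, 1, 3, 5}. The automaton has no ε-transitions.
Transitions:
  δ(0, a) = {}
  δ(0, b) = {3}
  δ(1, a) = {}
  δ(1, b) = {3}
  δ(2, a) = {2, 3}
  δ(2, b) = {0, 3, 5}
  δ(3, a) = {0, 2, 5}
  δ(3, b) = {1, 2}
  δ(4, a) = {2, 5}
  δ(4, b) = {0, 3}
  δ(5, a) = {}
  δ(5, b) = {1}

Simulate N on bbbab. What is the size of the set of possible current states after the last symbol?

Start: {0}
read b: {3}
read b: {1, 2}
read b: {0, 3, 5}
read a: {0, 2, 5}
read b: {0, 1, 3, 5}
Final reachable set {0, 1, 3, 5} has 4 states.

4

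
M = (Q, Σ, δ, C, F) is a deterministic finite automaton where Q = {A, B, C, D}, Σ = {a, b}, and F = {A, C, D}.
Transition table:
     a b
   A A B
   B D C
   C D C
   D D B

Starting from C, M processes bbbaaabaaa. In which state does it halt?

C --b--> C
C --b--> C
C --b--> C
C --a--> D
D --a--> D
D --a--> D
D --b--> B
B --a--> D
D --a--> D
D --a--> D

D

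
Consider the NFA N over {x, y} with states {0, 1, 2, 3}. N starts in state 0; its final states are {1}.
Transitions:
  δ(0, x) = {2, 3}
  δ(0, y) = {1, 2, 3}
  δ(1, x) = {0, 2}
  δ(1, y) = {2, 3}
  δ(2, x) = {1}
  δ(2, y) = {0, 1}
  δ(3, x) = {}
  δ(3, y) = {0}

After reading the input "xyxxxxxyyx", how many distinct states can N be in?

Start: {0}
read x: {2, 3}
read y: {0, 1}
read x: {0, 2, 3}
read x: {1, 2, 3}
read x: {0, 1, 2}
read x: {0, 1, 2, 3}
read x: {0, 1, 2, 3}
read y: {0, 1, 2, 3}
read y: {0, 1, 2, 3}
read x: {0, 1, 2, 3}
Final reachable set {0, 1, 2, 3} has 4 states.

4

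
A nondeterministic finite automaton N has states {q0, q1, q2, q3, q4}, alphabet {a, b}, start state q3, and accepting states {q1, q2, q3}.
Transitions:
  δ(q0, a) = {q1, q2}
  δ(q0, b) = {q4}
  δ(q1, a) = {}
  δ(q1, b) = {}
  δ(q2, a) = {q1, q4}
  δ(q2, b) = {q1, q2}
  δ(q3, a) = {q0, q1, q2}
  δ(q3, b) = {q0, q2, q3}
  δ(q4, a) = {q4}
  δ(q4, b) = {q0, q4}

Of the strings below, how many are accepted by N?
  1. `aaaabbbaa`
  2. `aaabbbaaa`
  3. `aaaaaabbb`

1

`aaaabbbaa`: accepted
`aaabbbaaa`: rejected
`aaaaaabbb`: rejected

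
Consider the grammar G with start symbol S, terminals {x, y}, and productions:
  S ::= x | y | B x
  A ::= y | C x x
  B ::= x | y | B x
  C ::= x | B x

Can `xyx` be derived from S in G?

no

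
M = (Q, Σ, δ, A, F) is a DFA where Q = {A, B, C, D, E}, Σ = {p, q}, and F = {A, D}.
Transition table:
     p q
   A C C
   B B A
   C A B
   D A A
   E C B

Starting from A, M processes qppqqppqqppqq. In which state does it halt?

A --q--> C
C --p--> A
A --p--> C
C --q--> B
B --q--> A
A --p--> C
C --p--> A
A --q--> C
C --q--> B
B --p--> B
B --p--> B
B --q--> A
A --q--> C

C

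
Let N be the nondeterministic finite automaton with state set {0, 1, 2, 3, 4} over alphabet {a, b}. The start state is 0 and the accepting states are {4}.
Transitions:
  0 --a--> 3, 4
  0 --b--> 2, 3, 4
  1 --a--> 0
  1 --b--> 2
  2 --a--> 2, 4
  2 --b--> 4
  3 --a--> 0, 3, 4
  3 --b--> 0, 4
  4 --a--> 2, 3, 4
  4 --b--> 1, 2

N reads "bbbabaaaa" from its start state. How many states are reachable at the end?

4

Start: {0}
read b: {2, 3, 4}
read b: {0, 1, 2, 4}
read b: {1, 2, 3, 4}
read a: {0, 2, 3, 4}
read b: {0, 1, 2, 3, 4}
read a: {0, 2, 3, 4}
read a: {0, 2, 3, 4}
read a: {0, 2, 3, 4}
read a: {0, 2, 3, 4}
Final reachable set {0, 2, 3, 4} has 4 states.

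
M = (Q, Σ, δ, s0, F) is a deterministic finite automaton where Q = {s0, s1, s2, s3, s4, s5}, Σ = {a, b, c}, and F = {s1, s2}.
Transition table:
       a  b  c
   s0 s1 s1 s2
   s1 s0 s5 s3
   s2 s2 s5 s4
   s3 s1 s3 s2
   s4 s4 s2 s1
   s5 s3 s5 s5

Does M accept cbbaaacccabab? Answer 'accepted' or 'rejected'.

accepted

s0 --c--> s2
s2 --b--> s5
s5 --b--> s5
s5 --a--> s3
s3 --a--> s1
s1 --a--> s0
s0 --c--> s2
s2 --c--> s4
s4 --c--> s1
s1 --a--> s0
s0 --b--> s1
s1 --a--> s0
s0 --b--> s1
End in state s1, which is an accepting state.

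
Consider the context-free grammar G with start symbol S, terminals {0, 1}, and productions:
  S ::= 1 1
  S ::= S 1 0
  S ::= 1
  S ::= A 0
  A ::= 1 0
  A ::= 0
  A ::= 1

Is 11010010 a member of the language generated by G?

no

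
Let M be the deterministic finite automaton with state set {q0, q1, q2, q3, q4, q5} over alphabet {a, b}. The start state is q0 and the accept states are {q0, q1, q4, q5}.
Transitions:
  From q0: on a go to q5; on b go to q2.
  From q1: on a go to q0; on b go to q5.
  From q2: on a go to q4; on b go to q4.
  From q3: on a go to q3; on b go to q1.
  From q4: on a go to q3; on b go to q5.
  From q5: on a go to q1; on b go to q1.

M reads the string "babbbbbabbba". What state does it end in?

q0 --b--> q2
q2 --a--> q4
q4 --b--> q5
q5 --b--> q1
q1 --b--> q5
q5 --b--> q1
q1 --b--> q5
q5 --a--> q1
q1 --b--> q5
q5 --b--> q1
q1 --b--> q5
q5 --a--> q1

q1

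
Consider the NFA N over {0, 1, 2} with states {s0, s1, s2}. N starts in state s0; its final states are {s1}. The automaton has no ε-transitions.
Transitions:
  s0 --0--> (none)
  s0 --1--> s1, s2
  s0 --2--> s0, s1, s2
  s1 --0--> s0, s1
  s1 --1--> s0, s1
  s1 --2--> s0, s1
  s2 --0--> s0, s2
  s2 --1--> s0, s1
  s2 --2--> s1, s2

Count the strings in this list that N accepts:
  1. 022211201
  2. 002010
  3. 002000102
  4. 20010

1

022211201: rejected
002010: rejected
002000102: rejected
20010: accepted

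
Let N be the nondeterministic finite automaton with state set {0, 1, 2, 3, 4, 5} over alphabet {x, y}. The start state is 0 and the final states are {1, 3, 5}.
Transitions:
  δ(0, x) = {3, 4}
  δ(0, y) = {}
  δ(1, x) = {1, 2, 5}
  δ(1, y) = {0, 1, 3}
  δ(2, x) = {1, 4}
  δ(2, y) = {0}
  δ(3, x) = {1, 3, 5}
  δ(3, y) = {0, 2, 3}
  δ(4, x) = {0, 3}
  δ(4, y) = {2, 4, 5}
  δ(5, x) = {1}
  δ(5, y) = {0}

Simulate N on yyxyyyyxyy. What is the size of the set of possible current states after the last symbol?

0

Start: {0}
read y: {}
The reachable set is empty and stays empty for the remaining 9 symbols.
Final reachable set {} has 0 states.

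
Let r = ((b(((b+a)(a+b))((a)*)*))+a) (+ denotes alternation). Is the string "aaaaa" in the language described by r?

Neither (b(((b+a)(a+b))((a)*)*)) nor a matches aaaaa.

no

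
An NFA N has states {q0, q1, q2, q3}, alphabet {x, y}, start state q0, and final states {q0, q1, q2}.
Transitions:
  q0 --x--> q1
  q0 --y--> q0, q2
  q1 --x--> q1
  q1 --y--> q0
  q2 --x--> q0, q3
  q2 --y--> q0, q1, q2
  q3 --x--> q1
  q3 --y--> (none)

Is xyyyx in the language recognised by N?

accepted

Start: {q0}
read x: {q1}
read y: {q0}
read y: {q0, q2}
read y: {q0, q1, q2}
read x: {q0, q1, q3}
Reachable ∩ accepting = {q0, q1} — nonempty.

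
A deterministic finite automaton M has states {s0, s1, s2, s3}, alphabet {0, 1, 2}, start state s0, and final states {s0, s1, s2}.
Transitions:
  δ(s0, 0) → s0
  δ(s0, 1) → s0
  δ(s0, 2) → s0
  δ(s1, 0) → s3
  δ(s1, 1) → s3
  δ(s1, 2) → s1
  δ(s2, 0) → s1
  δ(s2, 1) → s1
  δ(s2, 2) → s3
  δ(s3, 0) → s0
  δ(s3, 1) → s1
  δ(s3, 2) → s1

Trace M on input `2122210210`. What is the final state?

s0 --2--> s0
s0 --1--> s0
s0 --2--> s0
s0 --2--> s0
s0 --2--> s0
s0 --1--> s0
s0 --0--> s0
s0 --2--> s0
s0 --1--> s0
s0 --0--> s0

s0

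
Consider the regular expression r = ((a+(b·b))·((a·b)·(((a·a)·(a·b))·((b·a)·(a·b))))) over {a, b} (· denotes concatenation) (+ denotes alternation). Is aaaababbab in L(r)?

no

No split of aaaababbab into u·v has (a+(b·b)) matching u and ((a·b)·(((a·a)·(a·b))·((b·a)·(a·b)))) matching v.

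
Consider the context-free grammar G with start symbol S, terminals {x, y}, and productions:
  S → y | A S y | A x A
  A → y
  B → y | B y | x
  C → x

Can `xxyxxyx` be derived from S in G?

no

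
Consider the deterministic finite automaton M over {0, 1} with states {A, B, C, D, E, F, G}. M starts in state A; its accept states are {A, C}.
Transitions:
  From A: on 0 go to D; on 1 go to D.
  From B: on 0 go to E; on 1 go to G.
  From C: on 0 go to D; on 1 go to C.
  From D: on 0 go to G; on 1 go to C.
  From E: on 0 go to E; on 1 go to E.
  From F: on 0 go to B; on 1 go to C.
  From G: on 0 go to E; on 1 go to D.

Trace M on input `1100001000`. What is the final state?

E

A --1--> D
D --1--> C
C --0--> D
D --0--> G
G --0--> E
E --0--> E
E --1--> E
E --0--> E
E --0--> E
E --0--> E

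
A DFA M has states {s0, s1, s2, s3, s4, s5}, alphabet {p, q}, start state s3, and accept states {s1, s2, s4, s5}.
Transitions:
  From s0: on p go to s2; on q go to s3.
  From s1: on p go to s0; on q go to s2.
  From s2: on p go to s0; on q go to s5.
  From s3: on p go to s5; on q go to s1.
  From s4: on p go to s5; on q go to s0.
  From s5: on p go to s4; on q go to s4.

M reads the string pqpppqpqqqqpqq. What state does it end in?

s1

s3 --p--> s5
s5 --q--> s4
s4 --p--> s5
s5 --p--> s4
s4 --p--> s5
s5 --q--> s4
s4 --p--> s5
s5 --q--> s4
s4 --q--> s0
s0 --q--> s3
s3 --q--> s1
s1 --p--> s0
s0 --q--> s3
s3 --q--> s1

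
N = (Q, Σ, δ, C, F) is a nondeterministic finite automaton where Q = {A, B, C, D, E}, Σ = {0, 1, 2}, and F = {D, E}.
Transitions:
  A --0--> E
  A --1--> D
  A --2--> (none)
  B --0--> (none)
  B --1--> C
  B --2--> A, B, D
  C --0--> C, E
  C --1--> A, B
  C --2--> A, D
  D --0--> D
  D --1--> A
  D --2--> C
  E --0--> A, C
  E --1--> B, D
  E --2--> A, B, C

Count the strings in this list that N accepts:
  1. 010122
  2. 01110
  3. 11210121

010122: accepted
01110: accepted
11210121: accepted

3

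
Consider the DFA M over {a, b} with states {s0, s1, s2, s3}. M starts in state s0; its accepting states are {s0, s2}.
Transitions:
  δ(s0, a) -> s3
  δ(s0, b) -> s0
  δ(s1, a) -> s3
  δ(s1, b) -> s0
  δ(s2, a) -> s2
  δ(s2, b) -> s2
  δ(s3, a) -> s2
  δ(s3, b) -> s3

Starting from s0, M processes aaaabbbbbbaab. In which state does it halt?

s2

s0 --a--> s3
s3 --a--> s2
s2 --a--> s2
s2 --a--> s2
s2 --b--> s2
s2 --b--> s2
s2 --b--> s2
s2 --b--> s2
s2 --b--> s2
s2 --b--> s2
s2 --a--> s2
s2 --a--> s2
s2 --b--> s2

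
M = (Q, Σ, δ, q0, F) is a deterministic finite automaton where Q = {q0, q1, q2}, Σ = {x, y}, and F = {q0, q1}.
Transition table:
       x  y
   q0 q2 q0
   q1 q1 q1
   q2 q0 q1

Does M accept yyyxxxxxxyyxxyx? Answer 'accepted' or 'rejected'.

rejected

q0 --y--> q0
q0 --y--> q0
q0 --y--> q0
q0 --x--> q2
q2 --x--> q0
q0 --x--> q2
q2 --x--> q0
q0 --x--> q2
q2 --x--> q0
q0 --y--> q0
q0 --y--> q0
q0 --x--> q2
q2 --x--> q0
q0 --y--> q0
q0 --x--> q2
End in state q2, which is not an accepting state.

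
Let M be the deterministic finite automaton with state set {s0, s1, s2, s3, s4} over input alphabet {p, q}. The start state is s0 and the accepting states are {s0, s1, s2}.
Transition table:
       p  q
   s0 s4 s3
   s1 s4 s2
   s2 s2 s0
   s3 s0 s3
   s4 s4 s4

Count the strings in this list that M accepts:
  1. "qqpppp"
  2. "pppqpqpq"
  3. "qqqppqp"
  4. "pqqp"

0

"qqpppp": rejected
"pppqpqpq": rejected
"qqqppqp": rejected
"pqqp": rejected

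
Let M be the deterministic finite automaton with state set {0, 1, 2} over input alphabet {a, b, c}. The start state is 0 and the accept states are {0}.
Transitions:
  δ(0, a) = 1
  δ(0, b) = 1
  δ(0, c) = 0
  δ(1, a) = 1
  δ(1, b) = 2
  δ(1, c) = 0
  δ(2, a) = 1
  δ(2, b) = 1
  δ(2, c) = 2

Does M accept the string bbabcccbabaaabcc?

rejected

0 --b--> 1
1 --b--> 2
2 --a--> 1
1 --b--> 2
2 --c--> 2
2 --c--> 2
2 --c--> 2
2 --b--> 1
1 --a--> 1
1 --b--> 2
2 --a--> 1
1 --a--> 1
1 --a--> 1
1 --b--> 2
2 --c--> 2
2 --c--> 2
End in state 2, which is not an accepting state.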